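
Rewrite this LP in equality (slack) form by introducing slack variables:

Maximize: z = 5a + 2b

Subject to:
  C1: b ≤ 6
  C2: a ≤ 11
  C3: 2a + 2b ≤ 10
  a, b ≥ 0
max z = 5a + 2b

s.t.
  b + s1 = 6
  a + s2 = 11
  2a + 2b + s3 = 10
  a, b, s1, s2, s3 ≥ 0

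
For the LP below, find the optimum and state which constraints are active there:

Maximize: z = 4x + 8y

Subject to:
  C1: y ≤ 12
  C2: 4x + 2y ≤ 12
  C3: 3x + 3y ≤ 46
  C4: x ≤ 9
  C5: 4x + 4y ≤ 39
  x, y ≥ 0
Optimal: x = 0, y = 6
Binding: C2, x ≥ 0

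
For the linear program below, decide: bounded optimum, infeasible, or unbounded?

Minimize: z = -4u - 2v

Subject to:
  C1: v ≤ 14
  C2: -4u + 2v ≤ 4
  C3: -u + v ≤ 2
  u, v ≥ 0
Feasible point: (0, 0) satisfies every constraint, so the LP is feasible.
Direction d = (1, 0): for each constraint row a, a·d ≤ 0 —
  (0)(1) + (1)(0) = 0 ≤ 0
  (-4)(1) + (2)(0) = -4 ≤ 0
  (-1)(1) + (1)(0) = -1 ≤ 0
and d ≥ 0, so (0, 0) + t·d stays feasible for every t ≥ 0. Along this ray z = -4u - 2v changes by -4 per unit t, so z → −∞.

Unbounded: there is a feasible ray along which z → −∞.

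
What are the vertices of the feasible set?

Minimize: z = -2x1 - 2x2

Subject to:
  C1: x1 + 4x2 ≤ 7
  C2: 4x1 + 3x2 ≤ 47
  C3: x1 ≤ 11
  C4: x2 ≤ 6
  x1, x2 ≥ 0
Each vertex is the intersection of two constraint boundaries that also satisfies all remaining constraints:
  x1 = 0 and x2 = 0 → (0, 0)
  x1 + 4x2 = 7 and x2 = 0 → (7, 0)
  x1 + 4x2 = 7 and x1 = 0 → (0, 1.75)

Vertices: (0, 0), (7, 0), (0, 1.75)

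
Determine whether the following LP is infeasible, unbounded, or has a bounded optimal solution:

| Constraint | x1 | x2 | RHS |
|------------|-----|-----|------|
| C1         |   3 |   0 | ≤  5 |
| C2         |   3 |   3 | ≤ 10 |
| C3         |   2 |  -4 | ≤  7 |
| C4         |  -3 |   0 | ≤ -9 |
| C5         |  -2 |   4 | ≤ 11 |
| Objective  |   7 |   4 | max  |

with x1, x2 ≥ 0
C1 requires 3x1 ≤ 5, while C4 (-3x1 ≤ -9) is equivalent to 3x1 ≥ 9. Together they would need 9 ≤ 3x1 ≤ 5, which is impossible since 9 > 5. No point satisfies all constraints.

Infeasible — the constraint set is empty.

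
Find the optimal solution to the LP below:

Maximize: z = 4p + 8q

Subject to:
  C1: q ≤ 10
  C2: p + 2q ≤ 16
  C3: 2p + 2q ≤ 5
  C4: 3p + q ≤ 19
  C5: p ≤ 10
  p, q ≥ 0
p = 0, q = 2.5, z = 20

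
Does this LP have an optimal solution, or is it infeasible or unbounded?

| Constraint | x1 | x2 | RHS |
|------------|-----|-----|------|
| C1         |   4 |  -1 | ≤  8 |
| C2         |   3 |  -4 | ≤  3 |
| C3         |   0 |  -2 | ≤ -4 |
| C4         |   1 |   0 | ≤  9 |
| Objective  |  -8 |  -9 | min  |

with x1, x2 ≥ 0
Feasible point: (0, 2) satisfies every constraint, so the LP is feasible.
Direction d = (0, 1): for each constraint row a, a·d ≤ 0 —
  (4)(0) + (-1)(1) = -1 ≤ 0
  (3)(0) + (-4)(1) = -4 ≤ 0
  (0)(0) + (-2)(1) = -2 ≤ 0
  (1)(0) + (0)(1) = 0 ≤ 0
and d ≥ 0, so (0, 2) + t·d stays feasible for every t ≥ 0. Along this ray z = -8x1 - 9x2 changes by -9 per unit t, so z → −∞.

Unbounded: there is a feasible ray along which z → −∞.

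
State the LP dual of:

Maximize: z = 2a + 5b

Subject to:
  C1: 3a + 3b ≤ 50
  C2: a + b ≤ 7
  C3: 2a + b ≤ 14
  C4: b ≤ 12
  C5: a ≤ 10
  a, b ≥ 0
Minimize: z = 50y1 + 7y2 + 14y3 + 12y4 + 10y5

Subject to:
  C1: -3y1 - y2 - 2y3 - y5 ≤ -2
  C2: -3y1 - y2 - y3 - y4 ≤ -5
  y1, y2, y3, y4, y5 ≥ 0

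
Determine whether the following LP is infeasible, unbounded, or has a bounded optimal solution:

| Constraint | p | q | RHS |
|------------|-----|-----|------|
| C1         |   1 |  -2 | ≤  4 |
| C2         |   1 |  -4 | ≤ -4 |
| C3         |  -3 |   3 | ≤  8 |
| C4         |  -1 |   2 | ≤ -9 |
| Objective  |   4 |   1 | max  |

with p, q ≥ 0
C1 requires p - 2q ≤ 4, while C4 (-p + 2q ≤ -9) is equivalent to p - 2q ≥ 9. Together they would need 9 ≤ p - 2q ≤ 4, which is impossible since 9 > 4. No point satisfies all constraints.

The feasible region is empty; the LP is infeasible.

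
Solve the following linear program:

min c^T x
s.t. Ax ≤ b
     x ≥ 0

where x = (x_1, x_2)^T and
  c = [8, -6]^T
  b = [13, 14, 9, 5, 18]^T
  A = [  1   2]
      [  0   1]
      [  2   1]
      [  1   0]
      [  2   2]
Each vertex is the intersection of two constraint boundaries that also satisfies all remaining constraints:
  x_1 = 0 and x_2 = 0 → (0, 0)
  2x_1 + x_2 = 9 and x_2 = 0 → (4.5, 0)
  x_1 + 2x_2 = 13 and 2x_1 + x_2 = 9 → (1.667, 5.667)
  x_1 + 2x_2 = 13 and x_1 = 0 → (0, 6.5)

Evaluating z = 8x_1 - 6x_2 at each vertex:
  (0, 0): z = 0
  (4.5, 0): z = 36
  (1.667, 5.667): z = -20.67
  (0, 6.5): z = -39

The minimum is at (0, 6.5) with z = -39.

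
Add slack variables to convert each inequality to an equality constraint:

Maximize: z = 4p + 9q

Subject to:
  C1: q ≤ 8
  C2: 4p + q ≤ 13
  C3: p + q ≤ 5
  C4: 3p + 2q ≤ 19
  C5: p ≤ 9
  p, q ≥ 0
max z = 4p + 9q

s.t.
  q + s1 = 8
  4p + q + s2 = 13
  p + q + s3 = 5
  3p + 2q + s4 = 19
  p + s5 = 9
  p, q, s1, s2, s3, s4, s5 ≥ 0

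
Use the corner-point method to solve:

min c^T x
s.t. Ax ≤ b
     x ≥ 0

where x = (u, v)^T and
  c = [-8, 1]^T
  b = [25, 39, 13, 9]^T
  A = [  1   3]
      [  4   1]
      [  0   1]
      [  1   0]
Each vertex is the intersection of two constraint boundaries that also satisfies all remaining constraints:
  u = 0 and v = 0 → (0, 0)
  u = 9 and v = 0 → (9, 0)
  4u + v = 39 and u = 9 → (9, 3)
  u + 3v = 25 and 4u + v = 39 → (8.364, 5.545)
  u + 3v = 25 and u = 0 → (0, 8.333)

Evaluating z = -8u + v at each vertex:
  (0, 0): z = 0
  (9, 0): z = -72
  (9, 3): z = -69
  (8.364, 5.545): z = -61.36
  (0, 8.333): z = 8.333

The minimum is at (9, 0) with z = -72.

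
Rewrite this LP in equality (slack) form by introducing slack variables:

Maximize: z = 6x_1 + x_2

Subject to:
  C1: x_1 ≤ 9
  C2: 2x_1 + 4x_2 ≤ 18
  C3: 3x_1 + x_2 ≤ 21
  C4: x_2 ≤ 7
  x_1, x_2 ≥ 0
max z = 6x_1 + x_2

s.t.
  x_1 + s1 = 9
  2x_1 + 4x_2 + s2 = 18
  3x_1 + x_2 + s3 = 21
  x_2 + s4 = 7
  x_1, x_2, s1, s2, s3, s4 ≥ 0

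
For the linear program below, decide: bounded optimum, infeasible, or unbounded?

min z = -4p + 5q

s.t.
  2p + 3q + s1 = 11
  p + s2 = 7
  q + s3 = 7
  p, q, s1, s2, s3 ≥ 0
The point (5.5, 0) satisfies every constraint, so the LP is feasible; the constraints give p ≤ 7 and q ≤ 7, which with p, q ≥ 0 keep the feasible region inside a bounded box. A feasible, bounded LP attains a finite optimum at a vertex.

Bounded optimum: z* = -22 at (5.5, 0).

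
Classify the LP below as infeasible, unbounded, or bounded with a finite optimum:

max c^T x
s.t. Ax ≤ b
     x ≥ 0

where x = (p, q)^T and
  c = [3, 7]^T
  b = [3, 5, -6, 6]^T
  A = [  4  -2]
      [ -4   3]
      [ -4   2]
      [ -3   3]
One constraint requires 4p - 2q ≤ 3, while the constraint -4p + 2q ≤ -6 is equivalent to 4p - 2q ≥ 6. Together they would need 6 ≤ 4p - 2q ≤ 3, which is impossible since 6 > 3. No point satisfies all constraints.

Infeasible — the constraint set is empty.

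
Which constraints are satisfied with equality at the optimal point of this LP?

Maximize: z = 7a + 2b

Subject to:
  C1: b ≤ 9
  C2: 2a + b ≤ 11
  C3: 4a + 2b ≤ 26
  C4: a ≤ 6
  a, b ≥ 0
Optimal: a = 5.5, b = 0
Binding: C2, b ≥ 0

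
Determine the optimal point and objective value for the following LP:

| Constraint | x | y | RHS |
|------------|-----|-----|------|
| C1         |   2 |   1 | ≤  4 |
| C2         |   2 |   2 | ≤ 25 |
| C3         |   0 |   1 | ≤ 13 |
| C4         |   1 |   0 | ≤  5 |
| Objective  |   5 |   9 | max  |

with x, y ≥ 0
x = 0, y = 4, z = 36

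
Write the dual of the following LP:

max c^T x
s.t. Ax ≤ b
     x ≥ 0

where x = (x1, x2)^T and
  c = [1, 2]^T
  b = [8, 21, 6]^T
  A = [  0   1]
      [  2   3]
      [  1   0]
Minimize: z = 8y1 + 21y2 + 6y3

Subject to:
  C1: -2y2 - y3 ≤ -1
  C2: -y1 - 3y2 ≤ -2
  y1, y2, y3 ≥ 0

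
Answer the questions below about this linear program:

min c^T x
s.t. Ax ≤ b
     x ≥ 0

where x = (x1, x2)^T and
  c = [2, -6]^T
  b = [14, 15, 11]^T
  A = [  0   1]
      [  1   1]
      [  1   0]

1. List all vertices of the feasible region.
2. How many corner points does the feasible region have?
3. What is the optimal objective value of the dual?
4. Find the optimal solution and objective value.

1. (0, 0), (11, 0), (11, 4), (1, 14), (0, 14)
2. 5
3. -84 (by strong duality, equal to the primal optimum)
4. x1 = 0, x2 = 14, z = -84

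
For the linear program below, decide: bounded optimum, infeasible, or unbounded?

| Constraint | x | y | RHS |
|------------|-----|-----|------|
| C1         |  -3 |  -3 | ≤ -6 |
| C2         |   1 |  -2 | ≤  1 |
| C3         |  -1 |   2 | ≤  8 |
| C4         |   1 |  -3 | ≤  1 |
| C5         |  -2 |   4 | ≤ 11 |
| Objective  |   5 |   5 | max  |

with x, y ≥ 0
Feasible point: (0, 2) satisfies every constraint, so the LP is feasible.
Direction d = (2, 1): for each constraint row a, a·d ≤ 0 —
  (-3)(2) + (-3)(1) = -9 ≤ 0
  (1)(2) + (-2)(1) = 0 ≤ 0
  (-1)(2) + (2)(1) = 0 ≤ 0
  (1)(2) + (-3)(1) = -1 ≤ 0
  (-2)(2) + (4)(1) = 0 ≤ 0
and d ≥ 0, so (0, 2) + t·d stays feasible for every t ≥ 0. Along this ray z = 5x + 5y changes by 15 per unit t, so z → +∞.

Unbounded — the objective can increase without bound over the feasible region.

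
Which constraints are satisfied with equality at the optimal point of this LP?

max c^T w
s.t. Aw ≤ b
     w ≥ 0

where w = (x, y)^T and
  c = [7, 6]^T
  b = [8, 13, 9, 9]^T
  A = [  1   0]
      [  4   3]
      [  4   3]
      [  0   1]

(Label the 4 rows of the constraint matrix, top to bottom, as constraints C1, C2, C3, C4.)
Optimal: x = 0, y = 3
Slack at optimum:
  C1: slack = 8
  C2: slack = 4
  C3: slack = 0 (binding)
  C4: slack = 6
  x ≥ 0: x = 0 (binding)
  y ≥ 0: y = 3
Binding constraints: C3, x ≥ 0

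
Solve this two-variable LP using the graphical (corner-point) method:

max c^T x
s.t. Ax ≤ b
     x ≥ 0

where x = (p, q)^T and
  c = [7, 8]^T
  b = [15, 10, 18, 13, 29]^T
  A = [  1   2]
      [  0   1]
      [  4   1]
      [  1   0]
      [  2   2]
p = 3, q = 6, z = 69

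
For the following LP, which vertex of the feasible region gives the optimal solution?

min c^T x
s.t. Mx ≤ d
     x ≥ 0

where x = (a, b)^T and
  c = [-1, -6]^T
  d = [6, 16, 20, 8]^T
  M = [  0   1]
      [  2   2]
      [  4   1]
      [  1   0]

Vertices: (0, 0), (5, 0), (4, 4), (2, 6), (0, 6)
Evaluating z = -a - 6b at each vertex:
  (0, 0): z = 0
  (5, 0): z = -5
  (4, 4): z = -28
  (2, 6): z = -38
  (0, 6): z = -36

The smallest value is z = -38, attained at (2, 6).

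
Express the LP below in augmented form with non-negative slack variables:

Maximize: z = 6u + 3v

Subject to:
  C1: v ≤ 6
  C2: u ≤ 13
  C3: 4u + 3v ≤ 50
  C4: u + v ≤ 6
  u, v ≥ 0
max z = 6u + 3v

s.t.
  v + s1 = 6
  u + s2 = 13
  4u + 3v + s3 = 50
  u + v + s4 = 6
  u, v, s1, s2, s3, s4 ≥ 0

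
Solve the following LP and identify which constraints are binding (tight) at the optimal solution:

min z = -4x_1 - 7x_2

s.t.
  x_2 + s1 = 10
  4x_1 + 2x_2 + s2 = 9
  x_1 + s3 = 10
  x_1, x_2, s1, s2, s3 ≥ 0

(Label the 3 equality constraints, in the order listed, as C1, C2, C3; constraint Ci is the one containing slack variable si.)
Optimal: x_1 = 0, x_2 = 4.5
Binding: C2, x_1 ≥ 0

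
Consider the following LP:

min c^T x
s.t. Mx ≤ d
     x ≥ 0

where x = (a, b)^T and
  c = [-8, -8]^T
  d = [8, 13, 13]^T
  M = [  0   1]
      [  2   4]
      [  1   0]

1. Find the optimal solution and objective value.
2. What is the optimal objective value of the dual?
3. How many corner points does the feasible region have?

1. a = 6.5, b = 0, z = -52
2. -52 (by strong duality, equal to the primal optimum)
3. 3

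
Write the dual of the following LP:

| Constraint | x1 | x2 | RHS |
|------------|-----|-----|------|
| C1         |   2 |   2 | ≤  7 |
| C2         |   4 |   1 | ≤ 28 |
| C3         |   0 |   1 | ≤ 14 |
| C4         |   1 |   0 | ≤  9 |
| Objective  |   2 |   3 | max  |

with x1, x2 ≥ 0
Minimize: z = 7y1 + 28y2 + 14y3 + 9y4

Subject to:
  C1: -2y1 - 4y2 - y4 ≤ -2
  C2: -2y1 - y2 - y3 ≤ -3
  y1, y2, y3, y4 ≥ 0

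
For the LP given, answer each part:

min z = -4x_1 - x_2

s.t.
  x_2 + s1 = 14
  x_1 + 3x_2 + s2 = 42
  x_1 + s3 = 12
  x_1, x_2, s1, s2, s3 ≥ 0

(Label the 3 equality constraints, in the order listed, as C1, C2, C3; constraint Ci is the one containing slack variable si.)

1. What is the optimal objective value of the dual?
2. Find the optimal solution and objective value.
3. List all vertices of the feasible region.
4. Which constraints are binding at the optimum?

1. -58 (by strong duality, equal to the primal optimum)
2. x_1 = 12, x_2 = 10, z = -58
3. (0, 0), (12, 0), (12, 10), (0, 14)
4. C2, C3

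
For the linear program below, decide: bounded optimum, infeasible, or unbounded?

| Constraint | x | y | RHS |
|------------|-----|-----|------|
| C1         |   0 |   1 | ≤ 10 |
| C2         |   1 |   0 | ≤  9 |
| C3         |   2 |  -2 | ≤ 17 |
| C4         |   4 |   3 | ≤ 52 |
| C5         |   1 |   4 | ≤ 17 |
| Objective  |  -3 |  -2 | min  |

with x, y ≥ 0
The point (9, 2) satisfies every constraint, so the LP is feasible; the constraints give x ≤ 9 and y ≤ 10, which with x, y ≥ 0 keep the feasible region inside a bounded box. A feasible, bounded LP attains a finite optimum at a vertex.

Evaluating z = -3x - 2y at each vertex:
  (0, 0): z = 0
  (8.5, 0): z = -25.5
  (9, 0.5): z = -28
  (9, 2): z = -31
  (0, 4.25): z = -8.5

Feasible with finite optimum z* = -31 at (9, 2).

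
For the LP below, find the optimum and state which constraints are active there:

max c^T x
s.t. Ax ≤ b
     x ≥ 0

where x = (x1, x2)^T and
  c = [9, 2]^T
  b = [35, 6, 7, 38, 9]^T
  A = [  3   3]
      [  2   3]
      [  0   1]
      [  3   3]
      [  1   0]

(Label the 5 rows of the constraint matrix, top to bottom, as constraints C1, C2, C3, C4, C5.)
Optimal: x1 = 3, x2 = 0
Slack at optimum:
  C1: slack = 26
  C2: slack = 0 (binding)
  C3: slack = 7
  C4: slack = 29
  C5: slack = 6
  x1 ≥ 0: x1 = 3
  x2 ≥ 0: x2 = 0 (binding)
Binding constraints: C2, x2 ≥ 0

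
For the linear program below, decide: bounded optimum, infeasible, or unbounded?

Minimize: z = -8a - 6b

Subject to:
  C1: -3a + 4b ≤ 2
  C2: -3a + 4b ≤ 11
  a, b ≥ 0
Feasible point: (0, 0) satisfies every constraint, so the LP is feasible.
Direction d = (1, 0): for each constraint row a, a·d ≤ 0 —
  (-3)(1) + (4)(0) = -3 ≤ 0
  (-3)(1) + (4)(0) = -3 ≤ 0
and d ≥ 0, so (0, 0) + t·d stays feasible for every t ≥ 0. Along this ray z = -8a - 6b changes by -8 per unit t, so z → −∞.

The LP is unbounded; z can be made arbitrarily small.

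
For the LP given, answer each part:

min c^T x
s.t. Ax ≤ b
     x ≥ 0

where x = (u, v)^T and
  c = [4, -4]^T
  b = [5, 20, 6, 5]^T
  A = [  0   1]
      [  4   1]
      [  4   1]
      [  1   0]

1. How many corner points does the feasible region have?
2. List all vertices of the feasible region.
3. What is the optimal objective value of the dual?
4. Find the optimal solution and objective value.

1. 4
2. (0, 0), (1.5, 0), (0.25, 5), (0, 5)
3. -20 (by strong duality, equal to the primal optimum)
4. u = 0, v = 5, z = -20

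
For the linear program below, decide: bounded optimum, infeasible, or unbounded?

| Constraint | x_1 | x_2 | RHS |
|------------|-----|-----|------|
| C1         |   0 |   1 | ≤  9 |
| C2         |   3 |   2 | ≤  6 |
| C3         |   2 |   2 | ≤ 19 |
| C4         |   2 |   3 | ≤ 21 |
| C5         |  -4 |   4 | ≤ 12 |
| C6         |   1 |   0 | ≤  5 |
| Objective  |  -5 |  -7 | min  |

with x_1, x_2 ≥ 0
The point (0, 3) satisfies every constraint, so the LP is feasible; the constraints give x_1 ≤ 5 and x_2 ≤ 9, which with x_1, x_2 ≥ 0 keep the feasible region inside a bounded box. A feasible, bounded LP attains a finite optimum at a vertex.

Evaluating z = -5x_1 - 7x_2 at each vertex:
  (0, 0): z = 0
  (2, 0): z = -10
  (0, 3): z = -21

Feasible with finite optimum z* = -21 at (0, 3).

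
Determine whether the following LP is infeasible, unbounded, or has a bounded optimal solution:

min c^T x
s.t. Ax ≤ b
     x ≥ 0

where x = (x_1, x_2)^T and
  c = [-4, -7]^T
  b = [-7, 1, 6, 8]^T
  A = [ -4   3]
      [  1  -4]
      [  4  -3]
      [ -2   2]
One constraint requires 4x_1 - 3x_2 ≤ 6, while the constraint -4x_1 + 3x_2 ≤ -7 is equivalent to 4x_1 - 3x_2 ≥ 7. Together they would need 7 ≤ 4x_1 - 3x_2 ≤ 6, which is impossible since 7 > 6. No point satisfies all constraints.

Infeasible — the constraint set is empty.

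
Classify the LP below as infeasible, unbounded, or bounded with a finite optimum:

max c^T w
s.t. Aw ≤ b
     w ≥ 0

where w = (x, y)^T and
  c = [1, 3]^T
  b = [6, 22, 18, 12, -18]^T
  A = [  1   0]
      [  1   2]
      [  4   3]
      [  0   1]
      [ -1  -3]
The point (0, 6) satisfies every constraint, so the LP is feasible; the constraints give x ≤ 6 and y ≤ 12, which with x, y ≥ 0 keep the feasible region inside a bounded box. A feasible, bounded LP attains a finite optimum at a vertex.

Evaluating z = x + 3y at each vertex:
  (0, 6): z = 18

The LP has an optimal solution: (0, 6) with z = 18.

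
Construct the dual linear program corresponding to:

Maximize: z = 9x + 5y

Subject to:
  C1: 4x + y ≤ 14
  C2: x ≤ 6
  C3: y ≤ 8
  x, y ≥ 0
Minimize: z = 14y1 + 6y2 + 8y3

Subject to:
  C1: -4y1 - y2 ≤ -9
  C2: -y1 - y3 ≤ -5
  y1, y2, y3 ≥ 0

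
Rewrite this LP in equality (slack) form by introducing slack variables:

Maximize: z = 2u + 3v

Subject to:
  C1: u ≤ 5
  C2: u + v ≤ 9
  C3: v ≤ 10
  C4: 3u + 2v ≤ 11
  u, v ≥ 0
max z = 2u + 3v

s.t.
  u + s1 = 5
  u + v + s2 = 9
  v + s3 = 10
  3u + 2v + s4 = 11
  u, v, s1, s2, s3, s4 ≥ 0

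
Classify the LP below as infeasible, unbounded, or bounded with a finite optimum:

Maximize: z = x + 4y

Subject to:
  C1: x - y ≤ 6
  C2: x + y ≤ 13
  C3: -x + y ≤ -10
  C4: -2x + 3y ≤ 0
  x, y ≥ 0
C1 requires x - y ≤ 6, while C3 (-x + y ≤ -10) is equivalent to x - y ≥ 10. Together they would need 10 ≤ x - y ≤ 6, which is impossible since 10 > 6. No point satisfies all constraints.

Infeasible: no point satisfies all constraints simultaneously.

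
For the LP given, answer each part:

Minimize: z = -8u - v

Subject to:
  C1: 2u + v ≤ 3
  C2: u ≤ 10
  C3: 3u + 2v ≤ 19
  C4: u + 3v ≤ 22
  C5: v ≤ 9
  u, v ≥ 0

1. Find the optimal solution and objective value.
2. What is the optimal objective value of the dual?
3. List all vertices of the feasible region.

1. u = 1.5, v = 0, z = -12
2. -12 (by strong duality, equal to the primal optimum)
3. (0, 0), (1.5, 0), (0, 3)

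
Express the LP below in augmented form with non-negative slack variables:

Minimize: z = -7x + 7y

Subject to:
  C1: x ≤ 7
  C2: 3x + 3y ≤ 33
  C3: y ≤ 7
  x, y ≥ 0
min z = -7x + 7y

s.t.
  x + s1 = 7
  3x + 3y + s2 = 33
  y + s3 = 7
  x, y, s1, s2, s3 ≥ 0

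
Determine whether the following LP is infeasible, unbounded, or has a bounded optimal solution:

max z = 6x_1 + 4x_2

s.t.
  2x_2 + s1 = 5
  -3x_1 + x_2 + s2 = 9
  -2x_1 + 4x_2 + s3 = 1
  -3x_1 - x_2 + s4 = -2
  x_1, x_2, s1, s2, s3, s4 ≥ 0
Feasible point: (1, 0) satisfies every constraint, so the LP is feasible.
Direction d = (1, 0): for each constraint row a, a·d ≤ 0 —
  (0)(1) + (2)(0) = 0 ≤ 0
  (-3)(1) + (1)(0) = -3 ≤ 0
  (-2)(1) + (4)(0) = -2 ≤ 0
  (-3)(1) + (-1)(0) = -3 ≤ 0
and d ≥ 0, so (1, 0) + t·d stays feasible for every t ≥ 0. Along this ray z = 6x_1 + 4x_2 changes by 6 per unit t, so z → +∞.

Unbounded — the objective can increase without bound over the feasible region.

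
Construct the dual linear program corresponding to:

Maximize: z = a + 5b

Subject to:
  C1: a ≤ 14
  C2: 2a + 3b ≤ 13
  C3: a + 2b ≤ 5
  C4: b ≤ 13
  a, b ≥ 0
Minimize: z = 14y1 + 13y2 + 5y3 + 13y4

Subject to:
  C1: -y1 - 2y2 - y3 ≤ -1
  C2: -3y2 - 2y3 - y4 ≤ -5
  y1, y2, y3, y4 ≥ 0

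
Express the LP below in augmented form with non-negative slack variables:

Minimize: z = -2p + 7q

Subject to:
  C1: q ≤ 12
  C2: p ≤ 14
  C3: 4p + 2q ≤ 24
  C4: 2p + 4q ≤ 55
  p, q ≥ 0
min z = -2p + 7q

s.t.
  q + s1 = 12
  p + s2 = 14
  4p + 2q + s3 = 24
  2p + 4q + s4 = 55
  p, q, s1, s2, s3, s4 ≥ 0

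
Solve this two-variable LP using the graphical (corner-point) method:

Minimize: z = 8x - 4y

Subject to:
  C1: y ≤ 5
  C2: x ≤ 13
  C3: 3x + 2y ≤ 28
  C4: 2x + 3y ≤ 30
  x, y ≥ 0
Each vertex is the intersection of two constraint boundaries that also satisfies all remaining constraints:
  x = 0 and y = 0 → (0, 0)
  3x + 2y = 28 and y = 0 → (9.333, 0)
  y = 5 and 3x + 2y = 28 → (6, 5)
  y = 5 and x = 0 → (0, 5)

Evaluating z = 8x - 4y at each vertex:
  (0, 0): z = 0
  (9.333, 0): z = 74.67
  (6, 5): z = 28
  (0, 5): z = -20

The minimum is at (0, 5) with z = -20.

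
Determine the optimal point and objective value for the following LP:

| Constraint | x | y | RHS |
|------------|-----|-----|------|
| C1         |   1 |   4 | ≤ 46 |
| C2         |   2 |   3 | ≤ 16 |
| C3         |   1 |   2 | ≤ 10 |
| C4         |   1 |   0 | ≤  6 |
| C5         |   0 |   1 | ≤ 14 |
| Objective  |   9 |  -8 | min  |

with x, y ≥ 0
Each vertex is the intersection of two constraint boundaries that also satisfies all remaining constraints:
  x = 0 and y = 0 → (0, 0)
  x = 6 and y = 0 → (6, 0)
  2x + 3y = 16 and x = 6 → (6, 1.333)
  2x + 3y = 16 and x + 2y = 10 → (2, 4)
  x + 2y = 10 and x = 0 → (0, 5)

Evaluating z = 9x - 8y at each vertex:
  (0, 0): z = 0
  (6, 0): z = 54
  (6, 1.333): z = 43.33
  (2, 4): z = -14
  (0, 5): z = -40

The minimum is at (0, 5) with z = -40.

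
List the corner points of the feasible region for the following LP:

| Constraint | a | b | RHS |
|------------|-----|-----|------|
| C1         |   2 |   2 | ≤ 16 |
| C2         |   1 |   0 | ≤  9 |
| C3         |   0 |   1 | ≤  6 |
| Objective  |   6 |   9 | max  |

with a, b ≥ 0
Each vertex is the intersection of two constraint boundaries that also satisfies all remaining constraints:
  a = 0 and b = 0 → (0, 0)
  2a + 2b = 16 and b = 0 → (8, 0)
  2a + 2b = 16 and b = 6 → (2, 6)
  b = 6 and a = 0 → (0, 6)

Vertices: (0, 0), (8, 0), (2, 6), (0, 6)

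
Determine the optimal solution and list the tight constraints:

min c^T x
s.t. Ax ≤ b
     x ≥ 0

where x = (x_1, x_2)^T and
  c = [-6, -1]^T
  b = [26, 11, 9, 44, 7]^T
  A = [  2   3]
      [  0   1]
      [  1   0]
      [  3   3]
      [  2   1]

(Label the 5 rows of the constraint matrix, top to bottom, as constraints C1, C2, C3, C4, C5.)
Optimal: x_1 = 3.5, x_2 = 0
Slack at optimum:
  C1: slack = 19
  C2: slack = 11
  C3: slack = 5.5
  C4: slack = 33.5
  C5: slack = 0 (binding)
  x_1 ≥ 0: x_1 = 3.5
  x_2 ≥ 0: x_2 = 0 (binding)
Binding constraints: C5, x_2 ≥ 0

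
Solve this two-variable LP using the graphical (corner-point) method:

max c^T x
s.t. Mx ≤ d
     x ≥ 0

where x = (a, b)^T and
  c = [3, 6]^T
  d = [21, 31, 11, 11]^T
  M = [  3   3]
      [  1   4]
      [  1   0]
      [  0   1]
a = 0, b = 7, z = 42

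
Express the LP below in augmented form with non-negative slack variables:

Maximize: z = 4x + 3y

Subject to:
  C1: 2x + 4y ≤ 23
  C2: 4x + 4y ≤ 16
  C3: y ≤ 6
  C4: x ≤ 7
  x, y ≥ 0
max z = 4x + 3y

s.t.
  2x + 4y + s1 = 23
  4x + 4y + s2 = 16
  y + s3 = 6
  x + s4 = 7
  x, y, s1, s2, s3, s4 ≥ 0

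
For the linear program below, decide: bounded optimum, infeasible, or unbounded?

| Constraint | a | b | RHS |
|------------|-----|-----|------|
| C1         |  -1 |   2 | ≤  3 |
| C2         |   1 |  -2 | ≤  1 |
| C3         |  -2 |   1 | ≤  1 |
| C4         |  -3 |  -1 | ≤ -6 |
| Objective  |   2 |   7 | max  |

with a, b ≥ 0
Feasible point: (2, 1) satisfies every constraint, so the LP is feasible.
Direction d = (2, 1): for each constraint row a, a·d ≤ 0 —
  (-1)(2) + (2)(1) = 0 ≤ 0
  (1)(2) + (-2)(1) = 0 ≤ 0
  (-2)(2) + (1)(1) = -3 ≤ 0
  (-3)(2) + (-1)(1) = -7 ≤ 0
and d ≥ 0, so (2, 1) + t·d stays feasible for every t ≥ 0. Along this ray z = 2a + 7b changes by 11 per unit t, so z → +∞.

Unbounded: there is a feasible ray along which z → +∞.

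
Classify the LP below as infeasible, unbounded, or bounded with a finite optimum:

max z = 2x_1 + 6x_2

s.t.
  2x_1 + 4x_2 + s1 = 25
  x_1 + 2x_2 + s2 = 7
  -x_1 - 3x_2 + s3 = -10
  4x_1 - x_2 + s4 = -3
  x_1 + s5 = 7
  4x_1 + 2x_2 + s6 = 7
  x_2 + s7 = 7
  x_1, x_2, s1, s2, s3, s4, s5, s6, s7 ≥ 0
The point (0, 3.5) satisfies every constraint, so the LP is feasible; the constraints give x_1 ≤ 7 and x_2 ≤ 7, which with x_1, x_2 ≥ 0 keep the feasible region inside a bounded box. A feasible, bounded LP attains a finite optimum at a vertex.

Evaluating z = 2x_1 + 6x_2 at each vertex:
  (0, 3.333): z = 20
  (0.07692, 3.308): z = 20
  (0.08333, 3.333): z = 20.17
  (0, 3.5): z = 21

Feasible with finite optimum z* = 21 at (0, 3.5).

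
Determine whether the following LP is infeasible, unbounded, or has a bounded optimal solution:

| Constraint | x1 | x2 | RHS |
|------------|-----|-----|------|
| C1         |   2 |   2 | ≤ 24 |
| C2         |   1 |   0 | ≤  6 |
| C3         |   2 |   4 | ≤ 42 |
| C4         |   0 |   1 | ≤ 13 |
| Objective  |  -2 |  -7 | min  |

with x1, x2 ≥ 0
The point (0, 10.5) satisfies every constraint, so the LP is feasible; the constraints give x1 ≤ 6 and x2 ≤ 13, which with x1, x2 ≥ 0 keep the feasible region inside a bounded box. A feasible, bounded LP attains a finite optimum at a vertex.

Evaluating z = -2x1 - 7x2 at each vertex:
  (0, 0): z = 0
  (6, 0): z = -12
  (6, 6): z = -54
  (3, 9): z = -69
  (0, 10.5): z = -73.5

Feasible with finite optimum z* = -73.5 at (0, 10.5).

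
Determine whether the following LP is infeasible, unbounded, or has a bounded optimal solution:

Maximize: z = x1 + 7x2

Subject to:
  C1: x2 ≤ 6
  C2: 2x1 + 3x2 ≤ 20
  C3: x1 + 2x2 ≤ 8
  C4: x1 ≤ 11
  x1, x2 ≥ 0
The point (0, 4) satisfies every constraint, so the LP is feasible; the constraints give x1 ≤ 11 and x2 ≤ 6, which with x1, x2 ≥ 0 keep the feasible region inside a bounded box. A feasible, bounded LP attains a finite optimum at a vertex.

Feasible with finite optimum z* = 28 at (0, 4).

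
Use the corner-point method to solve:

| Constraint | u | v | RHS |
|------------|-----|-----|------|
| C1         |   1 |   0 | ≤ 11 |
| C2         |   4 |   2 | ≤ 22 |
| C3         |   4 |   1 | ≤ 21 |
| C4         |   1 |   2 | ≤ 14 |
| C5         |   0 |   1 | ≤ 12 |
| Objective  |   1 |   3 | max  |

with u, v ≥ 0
u = 0, v = 7, z = 21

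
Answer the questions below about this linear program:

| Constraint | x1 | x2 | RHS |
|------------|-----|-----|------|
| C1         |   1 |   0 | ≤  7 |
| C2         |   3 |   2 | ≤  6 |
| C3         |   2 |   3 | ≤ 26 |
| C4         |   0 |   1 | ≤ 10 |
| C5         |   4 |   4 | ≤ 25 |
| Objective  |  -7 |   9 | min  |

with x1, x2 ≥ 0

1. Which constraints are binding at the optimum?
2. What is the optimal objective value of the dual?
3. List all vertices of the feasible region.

1. C2, x2 ≥ 0
2. -14 (by strong duality, equal to the primal optimum)
3. (0, 0), (2, 0), (0, 3)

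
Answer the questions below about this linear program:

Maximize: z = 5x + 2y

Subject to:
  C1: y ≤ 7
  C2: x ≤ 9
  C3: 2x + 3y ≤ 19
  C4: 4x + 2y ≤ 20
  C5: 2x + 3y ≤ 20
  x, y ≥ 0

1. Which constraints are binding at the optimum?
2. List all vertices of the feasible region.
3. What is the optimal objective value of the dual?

1. C4, y ≥ 0
2. (0, 0), (5, 0), (2.75, 4.5), (0, 6.333)
3. 25 (by strong duality, equal to the primal optimum)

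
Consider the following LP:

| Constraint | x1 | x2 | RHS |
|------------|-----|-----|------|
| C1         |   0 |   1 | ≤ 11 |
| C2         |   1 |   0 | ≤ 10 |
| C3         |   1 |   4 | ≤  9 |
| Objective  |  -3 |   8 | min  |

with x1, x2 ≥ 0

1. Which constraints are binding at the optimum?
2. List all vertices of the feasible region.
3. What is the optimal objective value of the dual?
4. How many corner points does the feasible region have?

1. C3, x2 ≥ 0
2. (0, 0), (9, 0), (0, 2.25)
3. -27 (by strong duality, equal to the primal optimum)
4. 3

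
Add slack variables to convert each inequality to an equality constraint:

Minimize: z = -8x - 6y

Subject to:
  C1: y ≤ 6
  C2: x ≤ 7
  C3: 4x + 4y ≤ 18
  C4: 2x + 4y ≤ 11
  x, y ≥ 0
min z = -8x - 6y

s.t.
  y + s1 = 6
  x + s2 = 7
  4x + 4y + s3 = 18
  2x + 4y + s4 = 11
  x, y, s1, s2, s3, s4 ≥ 0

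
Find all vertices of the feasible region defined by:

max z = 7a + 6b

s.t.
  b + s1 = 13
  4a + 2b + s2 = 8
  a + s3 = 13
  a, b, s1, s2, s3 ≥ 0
Each vertex is the intersection of two constraint boundaries that also satisfies all remaining constraints:
  a = 0 and b = 0 → (0, 0)
  4a + 2b = 8 and b = 0 → (2, 0)
  4a + 2b = 8 and a = 0 → (0, 4)

Vertices: (0, 0), (2, 0), (0, 4)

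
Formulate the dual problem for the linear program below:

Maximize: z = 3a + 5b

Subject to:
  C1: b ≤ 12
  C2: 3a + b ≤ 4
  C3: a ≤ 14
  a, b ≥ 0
Minimize: z = 12y1 + 4y2 + 14y3

Subject to:
  C1: -3y2 - y3 ≤ -3
  C2: -y1 - y2 ≤ -5
  y1, y2, y3 ≥ 0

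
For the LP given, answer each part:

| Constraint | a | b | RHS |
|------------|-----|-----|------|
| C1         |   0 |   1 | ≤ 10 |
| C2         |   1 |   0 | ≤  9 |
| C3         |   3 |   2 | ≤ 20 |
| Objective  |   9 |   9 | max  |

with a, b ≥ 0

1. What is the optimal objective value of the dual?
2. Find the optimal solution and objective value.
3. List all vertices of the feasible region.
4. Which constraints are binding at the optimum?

1. 90 (by strong duality, equal to the primal optimum)
2. a = 0, b = 10, z = 90
3. (0, 0), (6.667, 0), (0, 10)
4. C1, C3, a ≥ 0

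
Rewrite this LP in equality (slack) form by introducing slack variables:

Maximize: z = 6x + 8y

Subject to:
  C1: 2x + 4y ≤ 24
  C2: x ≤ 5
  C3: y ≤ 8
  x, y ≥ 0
max z = 6x + 8y

s.t.
  2x + 4y + s1 = 24
  x + s2 = 5
  y + s3 = 8
  x, y, s1, s2, s3 ≥ 0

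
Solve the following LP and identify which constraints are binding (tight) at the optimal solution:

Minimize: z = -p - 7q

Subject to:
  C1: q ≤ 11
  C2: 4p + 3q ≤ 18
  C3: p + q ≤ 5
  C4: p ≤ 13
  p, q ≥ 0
Optimal: p = 0, q = 5
Slack at optimum:
  C1: slack = 6
  C2: slack = 3
  C3: slack = 0 (binding)
  C4: slack = 13
  p ≥ 0: p = 0 (binding)
  q ≥ 0: q = 5
Binding constraints: C3, p ≥ 0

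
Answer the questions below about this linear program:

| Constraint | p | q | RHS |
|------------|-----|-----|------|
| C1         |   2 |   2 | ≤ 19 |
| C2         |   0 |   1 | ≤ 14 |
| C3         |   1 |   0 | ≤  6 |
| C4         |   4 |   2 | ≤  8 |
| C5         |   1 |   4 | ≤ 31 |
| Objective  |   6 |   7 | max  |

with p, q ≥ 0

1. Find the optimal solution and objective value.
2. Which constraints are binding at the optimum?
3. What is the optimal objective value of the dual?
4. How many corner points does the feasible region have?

1. p = 0, q = 4, z = 28
2. C4, p ≥ 0
3. 28 (by strong duality, equal to the primal optimum)
4. 3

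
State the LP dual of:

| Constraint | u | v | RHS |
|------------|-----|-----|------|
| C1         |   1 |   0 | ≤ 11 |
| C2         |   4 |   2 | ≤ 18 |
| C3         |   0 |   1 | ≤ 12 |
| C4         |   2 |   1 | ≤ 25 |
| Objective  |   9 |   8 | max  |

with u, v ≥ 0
Minimize: z = 11y1 + 18y2 + 12y3 + 25y4

Subject to:
  C1: -y1 - 4y2 - 2y4 ≤ -9
  C2: -2y2 - y3 - y4 ≤ -8
  y1, y2, y3, y4 ≥ 0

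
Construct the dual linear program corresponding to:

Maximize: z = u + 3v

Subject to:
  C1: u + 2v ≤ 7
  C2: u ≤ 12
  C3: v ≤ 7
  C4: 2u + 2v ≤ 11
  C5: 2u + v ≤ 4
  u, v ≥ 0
Minimize: z = 7y1 + 12y2 + 7y3 + 11y4 + 4y5

Subject to:
  C1: -y1 - y2 - 2y4 - 2y5 ≤ -1
  C2: -2y1 - y3 - 2y4 - y5 ≤ -3
  y1, y2, y3, y4, y5 ≥ 0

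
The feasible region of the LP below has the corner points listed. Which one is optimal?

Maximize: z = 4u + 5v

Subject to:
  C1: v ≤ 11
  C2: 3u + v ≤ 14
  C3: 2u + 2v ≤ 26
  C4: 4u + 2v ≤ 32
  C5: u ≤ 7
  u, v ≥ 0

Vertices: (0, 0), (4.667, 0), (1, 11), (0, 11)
(1, 11) with z = 59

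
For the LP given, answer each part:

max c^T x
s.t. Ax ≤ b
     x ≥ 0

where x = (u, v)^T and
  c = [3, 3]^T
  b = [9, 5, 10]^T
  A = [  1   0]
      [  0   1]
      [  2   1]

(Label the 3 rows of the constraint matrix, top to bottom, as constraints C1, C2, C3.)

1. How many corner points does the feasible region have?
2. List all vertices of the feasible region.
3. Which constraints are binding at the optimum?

1. 4
2. (0, 0), (5, 0), (2.5, 5), (0, 5)
3. C2, C3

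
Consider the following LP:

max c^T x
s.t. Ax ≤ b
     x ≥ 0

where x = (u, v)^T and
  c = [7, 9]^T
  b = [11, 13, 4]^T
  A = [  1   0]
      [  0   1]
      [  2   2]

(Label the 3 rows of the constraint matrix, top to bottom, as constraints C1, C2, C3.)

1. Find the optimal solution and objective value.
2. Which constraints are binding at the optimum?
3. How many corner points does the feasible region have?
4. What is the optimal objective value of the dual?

1. u = 0, v = 2, z = 18
2. C3, u ≥ 0
3. 3
4. 18 (by strong duality, equal to the primal optimum)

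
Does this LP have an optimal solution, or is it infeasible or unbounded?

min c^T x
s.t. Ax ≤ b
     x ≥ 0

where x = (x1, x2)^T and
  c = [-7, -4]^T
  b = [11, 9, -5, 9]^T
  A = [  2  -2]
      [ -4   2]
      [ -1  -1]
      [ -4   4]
Feasible point: (2, 3) satisfies every constraint, so the LP is feasible.
Direction d = (1, 1): for each constraint row a, a·d ≤ 0 —
  (2)(1) + (-2)(1) = 0 ≤ 0
  (-4)(1) + (2)(1) = -2 ≤ 0
  (-1)(1) + (-1)(1) = -2 ≤ 0
  (-4)(1) + (4)(1) = 0 ≤ 0
and d ≥ 0, so (2, 3) + t·d stays feasible for every t ≥ 0. Along this ray z = -7x1 - 4x2 changes by -11 per unit t, so z → −∞.

The LP is unbounded; z can be made arbitrarily small.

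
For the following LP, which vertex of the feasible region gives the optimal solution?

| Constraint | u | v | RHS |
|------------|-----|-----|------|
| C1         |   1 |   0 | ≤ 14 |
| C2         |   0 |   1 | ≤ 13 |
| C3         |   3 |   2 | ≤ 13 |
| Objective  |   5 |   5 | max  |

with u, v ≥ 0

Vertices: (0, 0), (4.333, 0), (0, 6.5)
Evaluating z = 5u + 5v at each vertex:
  (0, 0): z = 0
  (4.333, 0): z = 21.67
  (0, 6.5): z = 32.5

The largest value is z = 32.5, attained at (0, 6.5).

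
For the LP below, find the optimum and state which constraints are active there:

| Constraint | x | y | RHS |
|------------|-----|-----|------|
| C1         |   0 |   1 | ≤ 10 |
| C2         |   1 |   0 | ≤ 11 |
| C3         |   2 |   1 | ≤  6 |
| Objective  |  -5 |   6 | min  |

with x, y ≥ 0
Optimal: x = 3, y = 0
Slack at optimum:
  C1: slack = 10
  C2: slack = 8
  C3: slack = 0 (binding)
  x ≥ 0: x = 3
  y ≥ 0: y = 0 (binding)
Binding constraints: C3, y ≥ 0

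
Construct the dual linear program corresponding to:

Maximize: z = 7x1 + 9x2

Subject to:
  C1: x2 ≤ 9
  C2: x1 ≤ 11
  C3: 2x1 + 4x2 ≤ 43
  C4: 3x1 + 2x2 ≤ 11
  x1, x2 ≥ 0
Minimize: z = 9y1 + 11y2 + 43y3 + 11y4

Subject to:
  C1: -y2 - 2y3 - 3y4 ≤ -7
  C2: -y1 - 4y3 - 2y4 ≤ -9
  y1, y2, y3, y4 ≥ 0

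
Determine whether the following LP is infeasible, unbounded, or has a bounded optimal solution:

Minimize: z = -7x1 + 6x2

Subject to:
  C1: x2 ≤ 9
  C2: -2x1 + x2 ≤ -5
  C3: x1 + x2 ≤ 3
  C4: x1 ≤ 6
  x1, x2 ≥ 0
The point (3, 0) satisfies every constraint, so the LP is feasible; the constraints give x1 ≤ 6 and x2 ≤ 9, which with x1, x2 ≥ 0 keep the feasible region inside a bounded box. A feasible, bounded LP attains a finite optimum at a vertex.

Feasible with finite optimum z* = -21 at (3, 0).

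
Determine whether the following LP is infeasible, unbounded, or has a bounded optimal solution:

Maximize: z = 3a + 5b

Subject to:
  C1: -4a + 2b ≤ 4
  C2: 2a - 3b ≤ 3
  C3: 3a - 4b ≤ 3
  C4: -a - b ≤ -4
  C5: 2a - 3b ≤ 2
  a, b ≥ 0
Feasible point: (1, 3) satisfies every constraint, so the LP is feasible.
Direction d = (1, 1): for each constraint row a, a·d ≤ 0 —
  (-4)(1) + (2)(1) = -2 ≤ 0
  (2)(1) + (-3)(1) = -1 ≤ 0
  (3)(1) + (-4)(1) = -1 ≤ 0
  (-1)(1) + (-1)(1) = -2 ≤ 0
  (2)(1) + (-3)(1) = -1 ≤ 0
and d ≥ 0, so (1, 3) + t·d stays feasible for every t ≥ 0. Along this ray z = 3a + 5b changes by 8 per unit t, so z → +∞.

Unbounded: there is a feasible ray along which z → +∞.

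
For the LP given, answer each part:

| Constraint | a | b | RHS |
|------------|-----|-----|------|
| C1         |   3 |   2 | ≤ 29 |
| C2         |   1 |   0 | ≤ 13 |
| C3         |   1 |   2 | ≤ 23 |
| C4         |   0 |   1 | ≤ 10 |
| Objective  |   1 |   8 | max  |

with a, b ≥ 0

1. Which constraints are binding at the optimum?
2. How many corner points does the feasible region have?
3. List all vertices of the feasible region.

1. C1, C3, C4
2. 4
3. (0, 0), (9.667, 0), (3, 10), (0, 10)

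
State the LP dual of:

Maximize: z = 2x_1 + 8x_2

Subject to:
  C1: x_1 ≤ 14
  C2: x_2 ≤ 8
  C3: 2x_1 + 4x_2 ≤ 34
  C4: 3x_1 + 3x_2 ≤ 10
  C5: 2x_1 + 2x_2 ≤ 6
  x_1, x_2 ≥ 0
Minimize: z = 14y1 + 8y2 + 34y3 + 10y4 + 6y5

Subject to:
  C1: -y1 - 2y3 - 3y4 - 2y5 ≤ -2
  C2: -y2 - 4y3 - 3y4 - 2y5 ≤ -8
  y1, y2, y3, y4, y5 ≥ 0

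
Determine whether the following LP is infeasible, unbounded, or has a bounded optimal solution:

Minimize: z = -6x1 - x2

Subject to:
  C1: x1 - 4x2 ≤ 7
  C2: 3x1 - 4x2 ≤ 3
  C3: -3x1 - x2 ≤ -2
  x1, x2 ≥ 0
Feasible point: (1, 0) satisfies every constraint, so the LP is feasible.
Direction d = (0, 1): for each constraint row a, a·d ≤ 0 —
  (1)(0) + (-4)(1) = -4 ≤ 0
  (3)(0) + (-4)(1) = -4 ≤ 0
  (-3)(0) + (-1)(1) = -1 ≤ 0
and d ≥ 0, so (1, 0) + t·d stays feasible for every t ≥ 0. Along this ray z = -6x1 - x2 changes by -1 per unit t, so z → −∞.

The LP is unbounded; z can be made arbitrarily small.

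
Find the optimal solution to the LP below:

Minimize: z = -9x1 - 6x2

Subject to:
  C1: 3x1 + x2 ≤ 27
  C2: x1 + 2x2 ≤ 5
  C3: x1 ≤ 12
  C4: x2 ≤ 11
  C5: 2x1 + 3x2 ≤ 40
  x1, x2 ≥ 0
Each vertex is the intersection of two constraint boundaries that also satisfies all remaining constraints:
  x1 = 0 and x2 = 0 → (0, 0)
  x1 + 2x2 = 5 and x2 = 0 → (5, 0)
  x1 + 2x2 = 5 and x1 = 0 → (0, 2.5)

Evaluating z = -9x1 - 6x2 at each vertex:
  (0, 0): z = 0
  (5, 0): z = -45
  (0, 2.5): z = -15

The minimum is at (5, 0) with z = -45.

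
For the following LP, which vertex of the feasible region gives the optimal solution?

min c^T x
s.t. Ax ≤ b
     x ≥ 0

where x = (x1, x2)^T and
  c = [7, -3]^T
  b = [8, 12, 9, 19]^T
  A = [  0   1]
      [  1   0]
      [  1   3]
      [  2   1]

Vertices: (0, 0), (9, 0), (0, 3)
Evaluating z = 7x1 - 3x2 at each vertex:
  (0, 0): z = 0
  (9, 0): z = 63
  (0, 3): z = -9

The smallest value is z = -9, attained at (0, 3).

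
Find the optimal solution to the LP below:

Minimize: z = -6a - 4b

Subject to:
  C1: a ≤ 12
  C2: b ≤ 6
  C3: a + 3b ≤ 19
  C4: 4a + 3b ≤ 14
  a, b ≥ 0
Each vertex is the intersection of two constraint boundaries that also satisfies all remaining constraints:
  a = 0 and b = 0 → (0, 0)
  4a + 3b = 14 and b = 0 → (3.5, 0)
  4a + 3b = 14 and a = 0 → (0, 4.667)

Evaluating z = -6a - 4b at each vertex:
  (0, 0): z = 0
  (3.5, 0): z = -21
  (0, 4.667): z = -18.67

The minimum is at (3.5, 0) with z = -21.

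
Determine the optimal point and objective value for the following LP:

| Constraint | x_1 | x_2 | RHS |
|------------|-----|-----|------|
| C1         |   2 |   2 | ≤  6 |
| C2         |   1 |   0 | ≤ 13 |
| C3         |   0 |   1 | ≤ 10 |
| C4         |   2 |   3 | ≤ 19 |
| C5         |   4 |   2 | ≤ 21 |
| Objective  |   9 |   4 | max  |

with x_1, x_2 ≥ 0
x_1 = 3, x_2 = 0, z = 27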